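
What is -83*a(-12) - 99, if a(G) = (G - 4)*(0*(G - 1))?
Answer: -99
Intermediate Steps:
a(G) = 0 (a(G) = (-4 + G)*(0*(-1 + G)) = (-4 + G)*0 = 0)
-83*a(-12) - 99 = -83*0 - 99 = 0 - 99 = -99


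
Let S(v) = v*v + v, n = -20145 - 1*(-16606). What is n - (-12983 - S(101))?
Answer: 19746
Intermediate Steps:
n = -3539 (n = -20145 + 16606 = -3539)
S(v) = v + v² (S(v) = v² + v = v + v²)
n - (-12983 - S(101)) = -3539 - (-12983 - 101*(1 + 101)) = -3539 - (-12983 - 101*102) = -3539 - (-12983 - 1*10302) = -3539 - (-12983 - 10302) = -3539 - 1*(-23285) = -3539 + 23285 = 19746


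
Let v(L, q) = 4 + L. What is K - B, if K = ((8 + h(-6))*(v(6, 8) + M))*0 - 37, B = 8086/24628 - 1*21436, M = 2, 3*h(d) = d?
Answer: 263503243/12314 ≈ 21399.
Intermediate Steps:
h(d) = d/3
B = -263958861/12314 (B = 8086*(1/24628) - 21436 = 4043/12314 - 21436 = -263958861/12314 ≈ -21436.)
K = -37 (K = ((8 + (⅓)*(-6))*((4 + 6) + 2))*0 - 37 = ((8 - 2)*(10 + 2))*0 - 37 = (6*12)*0 - 37 = 72*0 - 37 = 0 - 37 = -37)
K - B = -37 - 1*(-263958861/12314) = -37 + 263958861/12314 = 263503243/12314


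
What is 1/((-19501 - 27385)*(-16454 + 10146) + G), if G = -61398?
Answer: 1/295695490 ≈ 3.3819e-9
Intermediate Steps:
1/((-19501 - 27385)*(-16454 + 10146) + G) = 1/((-19501 - 27385)*(-16454 + 10146) - 61398) = 1/(-46886*(-6308) - 61398) = 1/(295756888 - 61398) = 1/295695490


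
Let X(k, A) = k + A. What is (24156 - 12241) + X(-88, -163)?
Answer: 11664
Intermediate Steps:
X(k, A) = A + k
(24156 - 12241) + X(-88, -163) = (24156 - 12241) + (-163 - 88) = 11915 - 251 = 11664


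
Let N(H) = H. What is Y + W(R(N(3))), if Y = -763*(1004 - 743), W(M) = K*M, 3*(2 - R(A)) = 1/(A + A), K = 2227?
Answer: -3506629/18 ≈ -1.9481e+5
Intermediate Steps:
R(A) = 2 - 1/(6*A) (R(A) = 2 - 1/(3*(A + A)) = 2 - 1/(2*A)/3 = 2 - 1/(6*A))
W(M) = 2227*M
Y = -199143 (Y = -763*261 = -199143)
Y + W(R(N(3))) = -199143 + 2227*(2 - ⅙/3) = -199143 + 2227*(2 - ⅙*⅓) = -199143 + 2227*(2 - 1/18) = -199143 + 2227*(35/18) = -199143 + 77945/18 = -3506629/18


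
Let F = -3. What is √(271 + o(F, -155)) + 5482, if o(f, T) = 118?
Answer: 5482 + √389 ≈ 5501.7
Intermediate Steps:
√(271 + o(F, -155)) + 5482 = √(271 + 118) + 5482 = √389 + 5482 = 5482 + √389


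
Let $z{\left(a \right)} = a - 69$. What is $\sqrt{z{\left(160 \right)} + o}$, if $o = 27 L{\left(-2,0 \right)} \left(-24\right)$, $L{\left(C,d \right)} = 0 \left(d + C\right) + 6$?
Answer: $i \sqrt{3797} \approx 61.62 i$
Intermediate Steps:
$z{\left(a \right)} = -69 + a$
$L{\left(C,d \right)} = 6$ ($L{\left(C,d \right)} = 0 \left(C + d\right) + 6 = 0 + 6 = 6$)
$o = -3888$ ($o = 27 \cdot 6 \left(-24\right) = 162 \left(-24\right) = -3888$)
$\sqrt{z{\left(160 \right)} + o} = \sqrt{\left(-69 + 160\right) - 3888} = \sqrt{91 - 3888} = \sqrt{-3797} = i \sqrt{3797}$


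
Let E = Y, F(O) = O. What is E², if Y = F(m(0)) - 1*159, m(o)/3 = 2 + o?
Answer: 23409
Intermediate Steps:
m(o) = 6 + 3*o (m(o) = 3*(2 + o) = 6 + 3*o)
Y = -153 (Y = (6 + 3*0) - 1*159 = (6 + 0) - 159 = 6 - 159 = -153)
E = -153
E² = (-153)² = 23409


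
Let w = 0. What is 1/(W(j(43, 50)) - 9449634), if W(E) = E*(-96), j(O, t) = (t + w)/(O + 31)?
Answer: -37/349638858 ≈ -1.0582e-7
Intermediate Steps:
j(O, t) = t/(31 + O) (j(O, t) = (t + 0)/(O + 31) = t/(31 + O))
W(E) = -96*E
1/(W(j(43, 50)) - 9449634) = 1/(-4800/(31 + 43) - 9449634) = 1/(-4800/74 - 9449634) = 1/(-96*25/37 - 9449634) = 1/(-2400/37 - 9449634) = 1/(-349638858/37) = -37/349638858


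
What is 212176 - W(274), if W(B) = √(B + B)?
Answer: 212176 - 2*√137 ≈ 2.1215e+5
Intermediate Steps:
W(B) = √2*√B (W(B) = √(2*B) = √2*√B)
212176 - W(274) = 212176 - √2*√274 = 212176 - 2*√137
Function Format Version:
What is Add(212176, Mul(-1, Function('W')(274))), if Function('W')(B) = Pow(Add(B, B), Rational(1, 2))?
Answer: Add(212176, Mul(-2, Pow(137, Rational(1, 2)))) ≈ 2.1215e+5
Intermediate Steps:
Function('W')(B) = Mul(Pow(2, Rational(1, 2)), Pow(B, Rational(1, 2))) (Function('W')(B) = Pow(Mul(2, B), Rational(1, 2)) = Mul(Pow(2, Rational(1, 2)), Pow(B, Rational(1, 2))))
Add(212176, Mul(-1, Function('W')(274))) = Add(212176, Mul(-1, Mul(Pow(2, Rational(1, 2)), Pow(274, Rational(1, 2))))) = Add(212176, Mul(-1, Mul(2, Pow(137, Rational(1, 2))))) = Add(212176, Mul(-2, Pow(137, Rational(1, 2))))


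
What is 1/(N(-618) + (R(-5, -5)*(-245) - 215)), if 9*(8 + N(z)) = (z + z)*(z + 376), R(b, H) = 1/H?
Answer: 3/99182 ≈ 3.0247e-5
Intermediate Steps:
N(z) = -8 + 2*z*(376 + z)/9 (N(z) = -8 + ((z + z)*(z + 376))/9 = -8 + ((2*z)*(376 + z))/9 = -8 + (2*z*(376 + z))/9 = -8 + 2*z*(376 + z)/9)
1/(N(-618) + (R(-5, -5)*(-245) - 215)) = 1/((-8 + (2/9)*(-618)² + (752/9)*(-618)) + (-245/(-5) - 215)) = 1/((-8 + (2/9)*381924 - 154912/3) + (-⅕*(-245) - 215)) = 1/((-8 + 84872 - 154912/3) + (49 - 215)) = 1/(99680/3 - 166) = 1/(99182/3) = 3/99182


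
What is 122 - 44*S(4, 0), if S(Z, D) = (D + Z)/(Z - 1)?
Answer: 190/3 ≈ 63.333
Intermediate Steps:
S(Z, D) = (D + Z)/(-1 + Z)
122 - 44*S(4, 0) = 122 - 44*(0 + 4)/(-1 + 4) = 122 - 44*4/3 = 122 - 176/3 = 190/3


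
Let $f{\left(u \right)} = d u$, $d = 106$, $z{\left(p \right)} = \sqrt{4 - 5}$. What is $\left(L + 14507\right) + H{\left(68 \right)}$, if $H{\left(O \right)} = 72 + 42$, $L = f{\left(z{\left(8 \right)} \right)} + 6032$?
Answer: $20653 + 106 i \approx 20653.0 + 106.0 i$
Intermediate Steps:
$z{\left(p \right)} = i$ ($z{\left(p \right)} = \sqrt{-1} = i$)
$f{\left(u \right)} = 106 u$
$L = 6032 + 106 i$ ($L = 106 i + 6032 = 6032 + 106 i \approx 6032.0 + 106.0 i$)
$H{\left(O \right)} = 114$
$\left(L + 14507\right) + H{\left(68 \right)} = \left(\left(6032 + 106 i\right) + 14507\right) + 114 = \left(20539 + 106 i\right) + 114 = 20653 + 106 i$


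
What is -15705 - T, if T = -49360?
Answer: 33655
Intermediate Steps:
-15705 - T = -15705 - 1*(-49360) = -15705 + 49360 = 33655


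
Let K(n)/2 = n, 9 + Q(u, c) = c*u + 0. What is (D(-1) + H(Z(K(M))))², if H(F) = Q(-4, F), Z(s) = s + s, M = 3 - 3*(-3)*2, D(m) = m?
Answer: 119716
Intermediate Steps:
M = 21 (M = 3 + 9*2 = 3 + 18 = 21)
Q(u, c) = -9 + c*u (Q(u, c) = -9 + (c*u + 0) = -9 + c*u)
K(n) = 2*n
Z(s) = 2*s
H(F) = -9 - 4*F (H(F) = -9 + F*(-4) = -9 - 4*F)
(D(-1) + H(Z(K(M))))² = (-1 + (-9 - 8*2*21))² = (-1 + (-9 - 8*42))² = (-1 + (-9 - 4*84))² = (-1 + (-9 - 336))² = (-1 - 345)² = (-346)² = 119716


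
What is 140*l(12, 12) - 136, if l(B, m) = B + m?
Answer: 3224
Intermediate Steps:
140*l(12, 12) - 136 = 140*(12 + 12) - 136 = 140*24 - 136 = 3360 - 136 = 3224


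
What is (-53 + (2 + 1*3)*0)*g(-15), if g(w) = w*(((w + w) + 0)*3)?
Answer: -71550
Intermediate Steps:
g(w) = 6*w² (g(w) = w*((2*w + 0)*3) = w*((2*w)*3) = w*(6*w) = 6*w²)
(-53 + (2 + 1*3)*0)*g(-15) = (-53 + (2 + 1*3)*0)*(6*(-15)²) = (-53 + (2 + 3)*0)*(6*225) = (-53 + 5*0)*1350 = (-53 + 0)*1350 = -53*1350 = -71550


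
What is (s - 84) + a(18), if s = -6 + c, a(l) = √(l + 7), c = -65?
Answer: -150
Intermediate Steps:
a(l) = √(7 + l)
s = -71 (s = -6 - 65 = -71)
(s - 84) + a(18) = (-71 - 84) + √(7 + 18) = -155 + √25 = -155 + 5 = -150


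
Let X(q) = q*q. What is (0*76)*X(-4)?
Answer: 0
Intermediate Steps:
X(q) = q²
(0*76)*X(-4) = (0*76)*(-4)² = 0*16 = 0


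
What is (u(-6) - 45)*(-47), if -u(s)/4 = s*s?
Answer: 8883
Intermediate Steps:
u(s) = -4*s**2 (u(s) = -4*s*s = -4*s**2)
(u(-6) - 45)*(-47) = (-4*(-6)**2 - 45)*(-47) = (-4*36 - 45)*(-47) = (-144 - 45)*(-47) = -189*(-47) = 8883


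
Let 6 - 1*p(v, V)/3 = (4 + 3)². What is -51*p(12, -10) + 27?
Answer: 6606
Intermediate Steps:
p(v, V) = -129 (p(v, V) = 18 - 3*(4 + 3)² = 18 - 3*7² = 18 - 3*49 = 18 - 147 = -129)
-51*p(12, -10) + 27 = -51*(-129) + 27 = 6579 + 27 = 6606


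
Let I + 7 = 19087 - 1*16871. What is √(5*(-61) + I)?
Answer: 4*√119 ≈ 43.635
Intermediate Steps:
I = 2209 (I = -7 + (19087 - 1*16871) = -7 + (19087 - 16871) = -7 + 2216 = 2209)
√(5*(-61) + I) = √(5*(-61) + 2209) = √(-305 + 2209) = √1904 = 4*√119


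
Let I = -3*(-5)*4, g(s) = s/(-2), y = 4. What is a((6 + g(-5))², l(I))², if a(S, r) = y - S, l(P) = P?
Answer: 74529/16 ≈ 4658.1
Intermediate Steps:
g(s) = -s/2 (g(s) = s*(-½) = -s/2)
I = 60 (I = 15*4 = 60)
a(S, r) = 4 - S
a((6 + g(-5))², l(I))² = (4 - (6 - ½*(-5))²)² = (4 - (6 + 5/2)²)² = (4 - (17/2)²)² = (4 - 1*289/4)² = (4 - 289/4)² = (-273/4)² = 74529/16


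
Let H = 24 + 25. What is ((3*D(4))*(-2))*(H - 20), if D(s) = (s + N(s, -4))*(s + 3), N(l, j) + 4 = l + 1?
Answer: -6090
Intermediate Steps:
N(l, j) = -3 + l (N(l, j) = -4 + (l + 1) = -4 + (1 + l) = -3 + l)
D(s) = (-3 + 2*s)*(3 + s) (D(s) = (s + (-3 + s))*(s + 3) = (-3 + 2*s)*(3 + s))
H = 49
((3*D(4))*(-2))*(H - 20) = ((3*(-9 + 2*4**2 + 3*4))*(-2))*(49 - 20) = ((3*(-9 + 2*16 + 12))*(-2))*29 = ((3*(-9 + 32 + 12))*(-2))*29 = ((3*35)*(-2))*29 = (105*(-2))*29 = -210*29 = -6090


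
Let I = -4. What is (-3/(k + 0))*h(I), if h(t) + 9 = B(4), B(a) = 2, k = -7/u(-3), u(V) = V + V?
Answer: 18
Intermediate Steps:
u(V) = 2*V
k = 7/6 (k = -7/(2*(-3)) = -7/(-6) = -7*(-⅙) = 7/6 ≈ 1.1667)
h(t) = -7 (h(t) = -9 + 2 = -7)
(-3/(k + 0))*h(I) = -3/(7/6 + 0)*(-7) = -3/7/6*(-7) = -3*6/7*(-7) = -18/7*(-7) = 18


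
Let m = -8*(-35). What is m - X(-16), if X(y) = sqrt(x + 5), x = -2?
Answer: 280 - sqrt(3) ≈ 278.27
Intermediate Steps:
X(y) = sqrt(3) (X(y) = sqrt(-2 + 5) = sqrt(3))
m = 280
m - X(-16) = 280 - sqrt(3)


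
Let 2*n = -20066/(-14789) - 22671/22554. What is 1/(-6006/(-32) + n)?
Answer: 296489872/55699570471 ≈ 0.0053230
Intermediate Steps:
n = 13031905/74122468 (n = (-20066/(-14789) - 22671/22554)/2 = (-20066*(-1/14789) - 22671*1/22554)/2 = (20066/14789 - 2519/2506)/2 = (1/2)*(13031905/37061234) = 13031905/74122468 ≈ 0.17582)
1/(-6006/(-32) + n) = 1/(-6006/(-32) + 13031905/74122468) = 1/(-6006*(-1/32) + 13031905/74122468) = 1/(3003/16 + 13031905/74122468) = 1/(55699570471/296489872) = 296489872/55699570471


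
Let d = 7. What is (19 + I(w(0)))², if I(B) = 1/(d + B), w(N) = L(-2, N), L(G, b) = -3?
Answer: 5929/16 ≈ 370.56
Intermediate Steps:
w(N) = -3
I(B) = 1/(7 + B)
(19 + I(w(0)))² = (19 + 1/(7 - 3))² = (19 + 1/4)² = (19 + ¼)² = (77/4)² = 5929/16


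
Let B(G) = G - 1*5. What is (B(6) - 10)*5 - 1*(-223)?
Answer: 178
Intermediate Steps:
B(G) = -5 + G (B(G) = G - 5 = -5 + G)
(B(6) - 10)*5 - 1*(-223) = ((-5 + 6) - 10)*5 - 1*(-223) = (1 - 10)*5 + 223 = -9*5 + 223 = -45 + 223 = 178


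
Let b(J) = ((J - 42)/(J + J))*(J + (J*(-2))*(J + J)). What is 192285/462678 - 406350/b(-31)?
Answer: 5036973483/56292490 ≈ 89.479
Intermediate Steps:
b(J) = (-42 + J)*(J - 4*J**2)/(2*J) (b(J) = ((-42 + J)/((2*J)))*(J + (-2*J)*(2*J)) = ((-42 + J)*(1/(2*J)))*(J - 4*J**2) = ((-42 + J)/(2*J))*(J - 4*J**2) = (-42 + J)*(J - 4*J**2)/(2*J))
192285/462678 - 406350/b(-31) = 192285/462678 - 406350/(-21 - 2*(-31)**2 + (169/2)*(-31)) = 192285*(1/462678) - 406350/(-21 - 2*961 - 5239/2) = 64095/154226 - 406350/(-21 - 1922 - 5239/2) = 64095/154226 - 406350/(-9125/2) = 64095/154226 - 406350*(-2/9125) = 64095/154226 + 32508/365 = 5036973483/56292490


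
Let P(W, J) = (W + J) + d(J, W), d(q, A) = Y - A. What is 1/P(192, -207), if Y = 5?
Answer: -1/202 ≈ -0.0049505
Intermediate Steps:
d(q, A) = 5 - A
P(W, J) = 5 + J (P(W, J) = (W + J) + (5 - W) = (J + W) + (5 - W) = 5 + J)
1/P(192, -207) = 1/(5 - 207) = 1/(-202) = -1/202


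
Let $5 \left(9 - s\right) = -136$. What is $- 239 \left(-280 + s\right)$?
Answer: $\frac{291341}{5} \approx 58268.0$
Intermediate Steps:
$s = \frac{181}{5}$ ($s = 9 - - \frac{136}{5} = 9 + \frac{136}{5} = \frac{181}{5} \approx 36.2$)
$- 239 \left(-280 + s\right) = - 239 \left(-280 + \frac{181}{5}\right) = \left(-239\right) \left(- \frac{1219}{5}\right) = \frac{291341}{5}$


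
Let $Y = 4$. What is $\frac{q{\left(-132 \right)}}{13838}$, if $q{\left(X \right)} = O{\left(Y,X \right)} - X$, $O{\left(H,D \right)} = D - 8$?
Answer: $- \frac{4}{6919} \approx -0.00057812$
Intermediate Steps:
$O{\left(H,D \right)} = -8 + D$ ($O{\left(H,D \right)} = D - 8 = -8 + D$)
$q{\left(X \right)} = -8$ ($q{\left(X \right)} = \left(-8 + X\right) - X = -8$)
$\frac{q{\left(-132 \right)}}{13838} = - \frac{8}{13838} = \left(-8\right) \frac{1}{13838} = - \frac{4}{6919}$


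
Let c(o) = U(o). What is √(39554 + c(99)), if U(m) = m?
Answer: √39653 ≈ 199.13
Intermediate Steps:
c(o) = o
√(39554 + c(99)) = √(39554 + 99) = √39653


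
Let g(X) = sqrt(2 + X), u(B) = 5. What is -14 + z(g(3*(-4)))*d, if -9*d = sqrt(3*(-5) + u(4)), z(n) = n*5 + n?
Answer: -22/3 ≈ -7.3333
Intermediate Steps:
z(n) = 6*n (z(n) = 5*n + n = 6*n)
d = -I*sqrt(10)/9 (d = -sqrt(3*(-5) + 5)/9 = -sqrt(-15 + 5)/9 = -I*sqrt(10)/9 ≈ -0.35136*I)
-14 + z(g(3*(-4)))*d = -14 + (6*sqrt(2 + 3*(-4)))*(-I*sqrt(10)/9) = -14 + (6*sqrt(2 - 12))*(-I*sqrt(10)/9) = -14 + (6*sqrt(-10))*(-I*sqrt(10)/9) = -14 + (6*(I*sqrt(10)))*(-I*sqrt(10)/9) = -14 + (6*I*sqrt(10))*(-I*sqrt(10)/9) = -14 + 20/3 = -22/3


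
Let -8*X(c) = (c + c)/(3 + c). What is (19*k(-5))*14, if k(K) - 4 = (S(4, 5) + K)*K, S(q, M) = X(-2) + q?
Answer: 1729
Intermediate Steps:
X(c) = -c/(4*(3 + c)) (X(c) = -(c + c)/(8*(3 + c)) = -2*c/(8*(3 + c)) = -c/(4*(3 + c)))
S(q, M) = ½ + q (S(q, M) = -1*(-2)/(12 + 4*(-2)) + q = -1*(-2)/(12 - 8) + q = -1*(-2)/4 + q = -1*(-2)*¼ + q = ½ + q)
k(K) = 4 + K*(9/2 + K) (k(K) = 4 + ((½ + 4) + K)*K = 4 + (9/2 + K)*K = 4 + K*(9/2 + K))
(19*k(-5))*14 = (19*(4 + (-5)² + (9/2)*(-5)))*14 = (19*(4 + 25 - 45/2))*14 = (19*(13/2))*14 = (247/2)*14 = 1729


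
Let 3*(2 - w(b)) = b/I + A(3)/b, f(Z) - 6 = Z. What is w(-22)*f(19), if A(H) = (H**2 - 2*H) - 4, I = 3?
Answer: 21925/198 ≈ 110.73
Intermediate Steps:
f(Z) = 6 + Z
A(H) = -4 + H**2 - 2*H
w(b) = 2 - b/9 + 1/(3*b) (w(b) = 2 - (b/3 + (-4 + 3**2 - 2*3)/b)/3 = 2 - (b*(1/3) + (-4 + 9 - 6)/b)/3 = 2 - (b/3 - 1/b)/3 = 2 - (-1/b + b/3)/3 = 2 + (-b/9 + 1/(3*b)) = 2 - b/9 + 1/(3*b))
w(-22)*f(19) = ((1/9)*(3 - 22*(18 - 1*(-22)))/(-22))*(6 + 19) = ((1/9)*(-1/22)*(3 - 22*(18 + 22)))*25 = ((1/9)*(-1/22)*(3 - 22*40))*25 = ((1/9)*(-1/22)*(3 - 880))*25 = ((1/9)*(-1/22)*(-877))*25 = (877/198)*25 = 21925/198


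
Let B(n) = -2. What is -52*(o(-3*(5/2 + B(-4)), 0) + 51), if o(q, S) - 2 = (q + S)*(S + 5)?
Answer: -2366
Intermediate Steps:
o(q, S) = 2 + (5 + S)*(S + q) (o(q, S) = 2 + (q + S)*(S + 5) = 2 + (S + q)*(5 + S) = 2 + (5 + S)*(S + q))
-52*(o(-3*(5/2 + B(-4)), 0) + 51) = -52*((2 + 0² + 5*0 + 5*(-3*(5/2 - 2)) + 0*(-3*(5/2 - 2))) + 51) = -52*((2 + 0 + 0 + 5*(-3*(5*(½) - 2)) + 0*(-3*(5*(½) - 2))) + 51) = -52*((2 + 0 + 0 + 5*(-3*(5/2 - 2)) + 0*(-3*(5/2 - 2))) + 51) = -52*((2 + 0 + 0 + 5*(-3*½) + 0*(-3*½)) + 51) = -52*((2 + 0 + 0 + 5*(-3/2) + 0*(-3/2)) + 51) = -52*((2 + 0 + 0 - 15/2 + 0) + 51) = -52*(-11/2 + 51) = -52*91/2 = -2366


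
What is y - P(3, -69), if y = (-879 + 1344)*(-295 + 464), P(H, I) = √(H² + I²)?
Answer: 78585 - 3*√530 ≈ 78516.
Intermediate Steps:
y = 78585 (y = 465*169 = 78585)
y - P(3, -69) = 78585 - √(3² + (-69)²) = 78585 - √(9 + 4761) = 78585 - √4770 = 78585 - 3*√530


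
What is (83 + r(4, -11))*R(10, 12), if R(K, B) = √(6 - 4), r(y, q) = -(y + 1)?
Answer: 78*√2 ≈ 110.31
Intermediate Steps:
r(y, q) = -1 - y (r(y, q) = -(1 + y) = -1 - y)
R(K, B) = √2
(83 + r(4, -11))*R(10, 12) = (83 + (-1 - 1*4))*√2 = (83 + (-1 - 4))*√2 = (83 - 5)*√2 = 78*√2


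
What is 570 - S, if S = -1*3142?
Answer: 3712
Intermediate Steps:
S = -3142
570 - S = 570 - 1*(-3142) = 570 + 3142 = 3712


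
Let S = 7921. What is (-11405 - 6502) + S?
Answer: -9986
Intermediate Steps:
(-11405 - 6502) + S = (-11405 - 6502) + 7921 = -17907 + 7921 = -9986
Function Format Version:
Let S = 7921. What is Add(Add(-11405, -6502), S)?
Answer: -9986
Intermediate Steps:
Add(Add(-11405, -6502), S) = Add(Add(-11405, -6502), 7921) = Add(-17907, 7921) = -9986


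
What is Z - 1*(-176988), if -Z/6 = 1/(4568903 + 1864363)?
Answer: 189768480467/1072211 ≈ 1.7699e+5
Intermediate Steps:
Z = -1/1072211 (Z = -6/(4568903 + 1864363) = -6/6433266 = -6*1/6433266 = -1/1072211 ≈ -9.3265e-7)
Z - 1*(-176988) = -1/1072211 - 1*(-176988) = -1/1072211 + 176988 = 189768480467/1072211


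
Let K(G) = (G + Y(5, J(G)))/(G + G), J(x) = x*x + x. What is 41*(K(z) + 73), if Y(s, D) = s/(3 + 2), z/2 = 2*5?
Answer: 120581/40 ≈ 3014.5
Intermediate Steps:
z = 20 (z = 2*(2*5) = 2*10 = 20)
J(x) = x + x² (J(x) = x² + x = x + x²)
Y(s, D) = s/5
K(G) = (1 + G)/(2*G) (K(G) = (G + (⅕)*5)/(G + G) = (G + 1)/((2*G)) = (1 + G)*(1/(2*G)) = (1 + G)/(2*G))
41*(K(z) + 73) = 41*((½)*(1 + 20)/20 + 73) = 41*((½)*(1/20)*21 + 73) = 41*(21/40 + 73) = 41*(2941/40) = 120581/40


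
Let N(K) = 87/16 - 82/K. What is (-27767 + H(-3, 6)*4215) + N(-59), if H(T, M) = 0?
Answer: -26205603/944 ≈ -27760.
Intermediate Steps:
N(K) = 87/16 - 82/K (N(K) = 87*(1/16) - 82/K = 87/16 - 82/K)
(-27767 + H(-3, 6)*4215) + N(-59) = (-27767 + 0*4215) + (87/16 - 82/(-59)) = (-27767 + 0) + (87/16 - 82*(-1/59)) = -27767 + (87/16 + 82/59) = -27767 + 6445/944 = -26205603/944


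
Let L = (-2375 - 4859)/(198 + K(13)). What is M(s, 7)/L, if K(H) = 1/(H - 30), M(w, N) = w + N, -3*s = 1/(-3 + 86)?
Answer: -2930915/15310761 ≈ -0.19143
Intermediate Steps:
s = -1/249 (s = -1/(3*(-3 + 86)) = -⅓/83 = -⅓*1/83 = -1/249 ≈ -0.0040161)
M(w, N) = N + w
K(H) = 1/(-30 + H)
L = -122978/3365 (L = (-2375 - 4859)/(198 + 1/(-30 + 13)) = -7234/(198 + 1/(-17)) = -7234/(198 - 1/17) = -7234/3365/17 = -7234*17/3365 = -122978/3365 ≈ -36.546)
M(s, 7)/L = (7 - 1/249)/(-122978/3365) = (1742/249)*(-3365/122978) = -2930915/15310761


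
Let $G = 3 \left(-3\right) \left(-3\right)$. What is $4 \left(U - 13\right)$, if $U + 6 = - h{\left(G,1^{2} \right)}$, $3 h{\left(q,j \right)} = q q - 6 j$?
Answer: $-1040$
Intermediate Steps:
$G = 27$ ($G = \left(-9\right) \left(-3\right) = 27$)
$h{\left(q,j \right)} = - 2 j + \frac{q^{2}}{3}$ ($h{\left(q,j \right)} = \frac{q q - 6 j}{3} = \frac{q^{2} - 6 j}{3} = - 2 j + \frac{q^{2}}{3}$)
$U = -247$ ($U = -6 - \left(- 2 \cdot 1^{2} + \frac{27^{2}}{3}\right) = -6 - \left(\left(-2\right) 1 + \frac{1}{3} \cdot 729\right) = -6 - \left(-2 + 243\right) = -6 - 241 = -247$)
$4 \left(U - 13\right) = 4 \left(-247 - 13\right) = 4 \left(-260\right) = -1040$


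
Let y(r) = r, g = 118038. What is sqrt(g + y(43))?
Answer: sqrt(118081) ≈ 343.63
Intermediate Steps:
sqrt(g + y(43)) = sqrt(118038 + 43) = sqrt(118081)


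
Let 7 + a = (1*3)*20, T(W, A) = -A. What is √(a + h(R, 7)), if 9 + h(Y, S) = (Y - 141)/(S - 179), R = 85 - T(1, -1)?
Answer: 5*√13115/86 ≈ 6.6582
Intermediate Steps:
R = 84 (R = 85 - (-1)*(-1) = 85 - 1*1 = 85 - 1 = 84)
a = 53 (a = -7 + (1*3)*20 = -7 + 3*20 = -7 + 60 = 53)
h(Y, S) = -9 + (-141 + Y)/(-179 + S) (h(Y, S) = -9 + (Y - 141)/(S - 179) = -9 + (-141 + Y)/(-179 + S))
√(a + h(R, 7)) = √(53 + (1470 + 84 - 9*7)/(-179 + 7)) = √(53 + (1470 + 84 - 63)/(-172)) = √(53 - 1/172*1491) = √(53 - 1491/172) = √(7625/172) = 5*√13115/86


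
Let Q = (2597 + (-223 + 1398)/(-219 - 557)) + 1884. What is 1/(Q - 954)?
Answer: 776/2735777 ≈ 0.00028365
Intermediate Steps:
Q = 3476081/776 (Q = (2597 + 1175/(-776)) + 1884 = (2597 + 1175*(-1/776)) + 1884 = (2597 - 1175/776) + 1884 = 2014097/776 + 1884 = 3476081/776 ≈ 4479.5)
1/(Q - 954) = 1/(3476081/776 - 954) = 1/(2735777/776) = 776/2735777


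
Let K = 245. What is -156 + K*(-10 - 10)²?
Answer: 97844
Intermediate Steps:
-156 + K*(-10 - 10)² = -156 + 245*(-10 - 10)² = -156 + 245*(-20)² = -156 + 245*400 = -156 + 98000 = 97844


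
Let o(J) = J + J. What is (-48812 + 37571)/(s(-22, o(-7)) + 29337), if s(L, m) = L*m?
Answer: -11241/29645 ≈ -0.37919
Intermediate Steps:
o(J) = 2*J
(-48812 + 37571)/(s(-22, o(-7)) + 29337) = (-48812 + 37571)/(-44*(-7) + 29337) = -11241/(-22*(-14) + 29337) = -11241/(308 + 29337) = -11241/29645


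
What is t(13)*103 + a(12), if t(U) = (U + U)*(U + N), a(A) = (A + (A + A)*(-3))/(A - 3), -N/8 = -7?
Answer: 554326/3 ≈ 1.8478e+5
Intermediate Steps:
N = 56 (N = -8*(-7) = 56)
a(A) = -5*A/(-3 + A) (a(A) = (A + (2*A)*(-3))/(-3 + A) = (A - 6*A)/(-3 + A) = (-5*A)/(-3 + A) = -5*A/(-3 + A))
t(U) = 2*U*(56 + U) (t(U) = (U + U)*(U + 56) = (2*U)*(56 + U) = 2*U*(56 + U))
t(13)*103 + a(12) = (2*13*(56 + 13))*103 - 5*12/(-3 + 12) = (2*13*69)*103 - 5*12/9 = 1794*103 - 5*12*⅑ = 184782 - 20/3 = 554326/3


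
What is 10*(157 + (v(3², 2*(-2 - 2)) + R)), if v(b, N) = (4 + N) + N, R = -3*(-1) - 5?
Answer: 1430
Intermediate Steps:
R = -2 (R = 3 - 5 = -2)
v(b, N) = 4 + 2*N
10*(157 + (v(3², 2*(-2 - 2)) + R)) = 10*(157 + ((4 + 2*(2*(-2 - 2))) - 2)) = 10*(157 + ((4 + 2*(2*(-4))) - 2)) = 10*(157 + ((4 + 2*(-8)) - 2)) = 10*(157 + ((4 - 16) - 2)) = 10*(157 + (-12 - 2)) = 10*(157 - 14) = 10*143 = 1430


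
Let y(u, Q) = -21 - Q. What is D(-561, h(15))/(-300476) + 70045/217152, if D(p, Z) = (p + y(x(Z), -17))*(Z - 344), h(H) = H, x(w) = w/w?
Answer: -4829614525/16312241088 ≈ -0.29607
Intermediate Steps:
x(w) = 1
D(p, Z) = (-344 + Z)*(-4 + p) (D(p, Z) = (p + (-21 - 1*(-17)))*(Z - 344) = (p + (-21 + 17))*(-344 + Z) = (p - 4)*(-344 + Z) = (-4 + p)*(-344 + Z) = (-344 + Z)*(-4 + p))
D(-561, h(15))/(-300476) + 70045/217152 = (1376 - 344*(-561) - 4*15 + 15*(-561))/(-300476) + 70045/217152 = (1376 + 192984 - 60 - 8415)*(-1/300476) + 70045*(1/217152) = 185885*(-1/300476) + 70045/217152 = -185885/300476 + 70045/217152 = -4829614525/16312241088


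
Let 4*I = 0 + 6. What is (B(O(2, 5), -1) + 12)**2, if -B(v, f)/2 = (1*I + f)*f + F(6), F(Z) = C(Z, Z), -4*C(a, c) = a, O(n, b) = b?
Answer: 256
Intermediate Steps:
I = 3/2 (I = (0 + 6)/4 = (1/4)*6 = 3/2 ≈ 1.5000)
C(a, c) = -a/4
F(Z) = -Z/4
B(v, f) = 3 - 2*f*(3/2 + f) (B(v, f) = -2*((1*(3/2) + f)*f - 1/4*6) = -2*((3/2 + f)*f - 3/2) = -2*(f*(3/2 + f) - 3/2) = -2*(-3/2 + f*(3/2 + f)) = 3 - 2*f*(3/2 + f))
(B(O(2, 5), -1) + 12)**2 = ((3 - 3*(-1) - 2*(-1)**2) + 12)**2 = ((3 + 3 - 2*1) + 12)**2 = ((3 + 3 - 2) + 12)**2 = (4 + 12)**2 = 16**2 = 256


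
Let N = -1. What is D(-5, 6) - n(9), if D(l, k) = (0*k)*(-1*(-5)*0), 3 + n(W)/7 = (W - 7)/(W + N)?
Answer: 77/4 ≈ 19.250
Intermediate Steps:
n(W) = -21 + 7*(-7 + W)/(-1 + W) (n(W) = -21 + 7*((W - 7)/(W - 1)) = -21 + 7*((-7 + W)/(-1 + W)) = -21 + 7*(-7 + W)/(-1 + W))
D(l, k) = 0 (D(l, k) = 0*(5*0) = 0*0 = 0)
D(-5, 6) - n(9) = 0 - 14*(-2 - 1*9)/(-1 + 9) = 0 - 14*(-2 - 9)/8 = 0 - 14*(-11)/8 = 0 - 1*(-77/4) = 0 + 77/4 = 77/4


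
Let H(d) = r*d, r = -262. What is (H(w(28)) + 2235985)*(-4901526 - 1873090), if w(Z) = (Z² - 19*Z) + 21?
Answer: -14663378572744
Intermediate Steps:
w(Z) = 21 + Z² - 19*Z
H(d) = -262*d
(H(w(28)) + 2235985)*(-4901526 - 1873090) = (-262*(21 + 28² - 19*28) + 2235985)*(-4901526 - 1873090) = (-262*(21 + 784 - 532) + 2235985)*(-6774616) = (-262*273 + 2235985)*(-6774616) = (-71526 + 2235985)*(-6774616) = 2164459*(-6774616) = -14663378572744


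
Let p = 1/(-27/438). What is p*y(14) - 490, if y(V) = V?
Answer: -6454/9 ≈ -717.11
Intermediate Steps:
p = -146/9 (p = 1/(-27*1/438) = 1/(-9/146) = -146/9 ≈ -16.222)
p*y(14) - 490 = -146/9*14 - 490 = -2044/9 - 490 = -6454/9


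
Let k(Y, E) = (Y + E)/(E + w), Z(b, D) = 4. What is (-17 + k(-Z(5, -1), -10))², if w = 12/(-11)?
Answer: 921600/3721 ≈ 247.68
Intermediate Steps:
w = -12/11 (w = 12*(-1/11) = -12/11 ≈ -1.0909)
k(Y, E) = (E + Y)/(-12/11 + E) (k(Y, E) = (Y + E)/(E - 12/11) = (E + Y)/(-12/11 + E))
(-17 + k(-Z(5, -1), -10))² = (-17 + 11*(-10 - 1*4)/(-12 + 11*(-10)))² = (-17 + 11*(-10 - 4)/(-12 - 110))² = (-17 + 11*(-14)/(-122))² = (-17 + 11*(-1/122)*(-14))² = (-17 + 77/61)² = (-960/61)² = 921600/3721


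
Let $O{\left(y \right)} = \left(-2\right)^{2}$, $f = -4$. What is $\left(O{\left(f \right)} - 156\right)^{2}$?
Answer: $23104$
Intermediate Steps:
$O{\left(y \right)} = 4$
$\left(O{\left(f \right)} - 156\right)^{2} = \left(4 - 156\right)^{2} = \left(-152\right)^{2} = 23104$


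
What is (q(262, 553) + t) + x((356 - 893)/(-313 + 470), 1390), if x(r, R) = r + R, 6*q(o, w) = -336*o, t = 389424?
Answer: 59053757/157 ≈ 3.7614e+5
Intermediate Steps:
q(o, w) = -56*o (q(o, w) = (-336*o)/6 = -56*o)
x(r, R) = R + r
(q(262, 553) + t) + x((356 - 893)/(-313 + 470), 1390) = (-56*262 + 389424) + (1390 + (356 - 893)/(-313 + 470)) = (-14672 + 389424) + (1390 - 537/157) = 374752 + (1390 - 537*1/157) = 374752 + (1390 - 537/157) = 374752 + 217693/157 = 59053757/157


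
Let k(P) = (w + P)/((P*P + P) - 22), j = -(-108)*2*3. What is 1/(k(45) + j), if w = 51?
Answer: 64/41475 ≈ 0.0015431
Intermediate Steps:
j = 648 (j = -18*(-12)*3 = 216*3 = 648)
k(P) = (51 + P)/(-22 + P + P²) (k(P) = (51 + P)/((P*P + P) - 22) = (51 + P)/((P² + P) - 22) = (51 + P)/((P + P²) - 22) = (51 + P)/(-22 + P + P²))
1/(k(45) + j) = 1/((51 + 45)/(-22 + 45 + 45²) + 648) = 1/(96/(-22 + 45 + 2025) + 648) = 1/(96/2048 + 648) = 1/((1/2048)*96 + 648) = 1/(3/64 + 648) = 1/(41475/64) = 64/41475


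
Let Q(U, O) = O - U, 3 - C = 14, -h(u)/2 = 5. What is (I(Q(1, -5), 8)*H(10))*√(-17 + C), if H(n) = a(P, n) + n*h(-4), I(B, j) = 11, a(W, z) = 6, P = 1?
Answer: -2068*I*√7 ≈ -5471.4*I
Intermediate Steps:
h(u) = -10 (h(u) = -2*5 = -10)
C = -11 (C = 3 - 1*14 = 3 - 14 = -11)
H(n) = 6 - 10*n (H(n) = 6 + n*(-10) = 6 - 10*n)
(I(Q(1, -5), 8)*H(10))*√(-17 + C) = (11*(6 - 10*10))*√(-17 - 11) = (11*(6 - 100))*√(-28) = (11*(-94))*(2*I*√7) = -2068*I*√7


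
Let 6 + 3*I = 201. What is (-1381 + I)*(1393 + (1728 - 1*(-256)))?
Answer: -4444132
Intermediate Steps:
I = 65 (I = -2 + (⅓)*201 = -2 + 67 = 65)
(-1381 + I)*(1393 + (1728 - 1*(-256))) = (-1381 + 65)*(1393 + (1728 - 1*(-256))) = -1316*(1393 + (1728 + 256)) = -1316*(1393 + 1984) = -1316*3377 = -4444132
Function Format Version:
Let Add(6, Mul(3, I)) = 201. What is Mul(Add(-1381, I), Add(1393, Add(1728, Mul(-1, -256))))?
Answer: -4444132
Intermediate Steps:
I = 65 (I = Add(-2, Mul(Rational(1, 3), 201)) = Add(-2, 67) = 65)
Mul(Add(-1381, I), Add(1393, Add(1728, Mul(-1, -256)))) = Mul(Add(-1381, 65), Add(1393, Add(1728, Mul(-1, -256)))) = Mul(-1316, Add(1393, Add(1728, 256))) = Mul(-1316, Add(1393, 1984)) = Mul(-1316, 3377) = -4444132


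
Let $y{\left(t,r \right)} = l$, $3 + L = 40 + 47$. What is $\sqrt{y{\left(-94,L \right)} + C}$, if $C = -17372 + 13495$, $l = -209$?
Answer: $3 i \sqrt{454} \approx 63.922 i$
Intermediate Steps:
$L = 84$ ($L = -3 + \left(40 + 47\right) = -3 + 87 = 84$)
$y{\left(t,r \right)} = -209$
$C = -3877$
$\sqrt{y{\left(-94,L \right)} + C} = \sqrt{-209 - 3877} = \sqrt{-4086} = 3 i \sqrt{454}$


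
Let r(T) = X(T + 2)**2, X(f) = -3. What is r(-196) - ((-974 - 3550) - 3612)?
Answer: 8145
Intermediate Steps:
r(T) = 9 (r(T) = (-3)**2 = 9)
r(-196) - ((-974 - 3550) - 3612) = 9 - ((-974 - 3550) - 3612) = 9 - (-4524 - 3612) = 9 - 1*(-8136) = 9 + 8136 = 8145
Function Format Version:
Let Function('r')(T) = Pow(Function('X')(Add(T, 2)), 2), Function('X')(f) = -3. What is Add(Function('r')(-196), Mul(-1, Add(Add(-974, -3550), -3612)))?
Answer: 8145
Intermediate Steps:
Function('r')(T) = 9 (Function('r')(T) = Pow(-3, 2) = 9)
Add(Function('r')(-196), Mul(-1, Add(Add(-974, -3550), -3612))) = Add(9, Mul(-1, Add(Add(-974, -3550), -3612))) = Add(9, Mul(-1, Add(-4524, -3612))) = Add(9, Mul(-1, -8136)) = Add(9, 8136) = 8145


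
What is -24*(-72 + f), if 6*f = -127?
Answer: 2236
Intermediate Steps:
f = -127/6 (f = (⅙)*(-127) = -127/6 ≈ -21.167)
-24*(-72 + f) = -24*(-72 - 127/6) = -24*(-559/6) = 2236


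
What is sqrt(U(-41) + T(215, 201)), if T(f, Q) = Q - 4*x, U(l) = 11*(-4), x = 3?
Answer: sqrt(145) ≈ 12.042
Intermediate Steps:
U(l) = -44
T(f, Q) = -12 + Q (T(f, Q) = Q - 4*3 = Q - 12 = -12 + Q)
sqrt(U(-41) + T(215, 201)) = sqrt(-44 + (-12 + 201)) = sqrt(-44 + 189) = sqrt(145)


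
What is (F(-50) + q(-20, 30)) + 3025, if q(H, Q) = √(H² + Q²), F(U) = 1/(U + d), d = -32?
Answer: 248049/82 + 10*√13 ≈ 3061.0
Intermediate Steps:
F(U) = 1/(-32 + U) (F(U) = 1/(U - 32) = 1/(-32 + U))
(F(-50) + q(-20, 30)) + 3025 = (1/(-32 - 50) + √((-20)² + 30²)) + 3025 = (1/(-82) + √(400 + 900)) + 3025 = (-1/82 + √1300) + 3025 = (-1/82 + 10*√13) + 3025 = 248049/82 + 10*√13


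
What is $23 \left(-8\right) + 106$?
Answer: $-78$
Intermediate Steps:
$23 \left(-8\right) + 106 = -184 + 106 = -78$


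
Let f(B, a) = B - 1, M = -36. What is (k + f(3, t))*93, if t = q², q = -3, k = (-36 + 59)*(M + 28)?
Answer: -16926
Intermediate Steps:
k = -184 (k = (-36 + 59)*(-36 + 28) = 23*(-8) = -184)
t = 9 (t = (-3)² = 9)
f(B, a) = -1 + B
(k + f(3, t))*93 = (-184 + (-1 + 3))*93 = (-184 + 2)*93 = -182*93 = -16926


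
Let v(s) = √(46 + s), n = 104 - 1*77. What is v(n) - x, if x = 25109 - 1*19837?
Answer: -5272 + √73 ≈ -5263.5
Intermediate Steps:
n = 27 (n = 104 - 77 = 27)
x = 5272 (x = 25109 - 19837 = 5272)
v(n) - x = √(46 + 27) - 1*5272 = √73 - 5272 = -5272 + √73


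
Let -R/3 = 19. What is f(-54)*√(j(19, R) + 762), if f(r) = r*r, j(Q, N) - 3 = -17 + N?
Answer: 2916*√691 ≈ 76653.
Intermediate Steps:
R = -57 (R = -3*19 = -57)
j(Q, N) = -14 + N (j(Q, N) = 3 + (-17 + N) = -14 + N)
f(r) = r²
f(-54)*√(j(19, R) + 762) = (-54)²*√((-14 - 57) + 762) = 2916*√(-71 + 762) = 2916*√691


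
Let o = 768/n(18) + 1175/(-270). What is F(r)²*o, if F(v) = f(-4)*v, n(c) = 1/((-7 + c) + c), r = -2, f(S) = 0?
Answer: 0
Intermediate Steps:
n(c) = 1/(-7 + 2*c)
F(v) = 0 (F(v) = 0*v = 0)
o = 1202453/54 (o = 768/(1/(-7 + 2*18)) + 1175/(-270) = 768/(1/(-7 + 36)) + 1175*(-1/270) = 768/(1/29) - 235/54 = 768*29 - 235/54 = 22272 - 235/54 = 1202453/54 ≈ 22268.)
F(r)²*o = 0²*(1202453/54) = 0*(1202453/54) = 0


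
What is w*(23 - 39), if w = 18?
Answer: -288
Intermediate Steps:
w*(23 - 39) = 18*(23 - 39) = 18*(-16) = -288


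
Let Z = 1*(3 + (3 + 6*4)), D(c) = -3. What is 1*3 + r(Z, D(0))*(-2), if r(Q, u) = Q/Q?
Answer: 1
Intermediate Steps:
Z = 30 (Z = 1*(3 + (3 + 24)) = 1*(3 + 27) = 1*30 = 30)
r(Q, u) = 1
1*3 + r(Z, D(0))*(-2) = 1*3 + 1*(-2) = 3 - 2 = 1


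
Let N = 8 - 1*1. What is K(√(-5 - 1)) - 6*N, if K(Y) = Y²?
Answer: -48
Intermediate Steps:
N = 7 (N = 8 - 1 = 7)
K(√(-5 - 1)) - 6*N = (√(-5 - 1))² - 6*7 = (√(-6))² - 42 = (I*√6)² - 42 = -6 - 42 = -48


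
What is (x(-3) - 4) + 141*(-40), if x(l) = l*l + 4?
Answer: -5631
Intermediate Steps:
x(l) = 4 + l² (x(l) = l² + 4 = 4 + l²)
(x(-3) - 4) + 141*(-40) = ((4 + (-3)²) - 4) + 141*(-40) = ((4 + 9) - 4) - 5640 = (13 - 4) - 5640 = 9 - 5640 = -5631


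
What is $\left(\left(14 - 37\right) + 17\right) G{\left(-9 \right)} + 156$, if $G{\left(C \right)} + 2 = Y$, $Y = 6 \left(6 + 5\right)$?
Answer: $-228$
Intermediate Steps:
$Y = 66$ ($Y = 6 \cdot 11 = 66$)
$G{\left(C \right)} = 64$ ($G{\left(C \right)} = -2 + 66 = 64$)
$\left(\left(14 - 37\right) + 17\right) G{\left(-9 \right)} + 156 = \left(\left(14 - 37\right) + 17\right) 64 + 156 = \left(-23 + 17\right) 64 + 156 = \left(-6\right) 64 + 156 = -384 + 156 = -228$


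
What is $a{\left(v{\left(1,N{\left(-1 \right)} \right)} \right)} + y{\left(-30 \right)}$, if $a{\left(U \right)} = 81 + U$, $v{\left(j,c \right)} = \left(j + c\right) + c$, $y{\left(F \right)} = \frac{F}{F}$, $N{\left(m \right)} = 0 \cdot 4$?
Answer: $83$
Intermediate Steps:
$N{\left(m \right)} = 0$
$y{\left(F \right)} = 1$
$v{\left(j,c \right)} = j + 2 c$ ($v{\left(j,c \right)} = \left(c + j\right) + c = j + 2 c$)
$a{\left(v{\left(1,N{\left(-1 \right)} \right)} \right)} + y{\left(-30 \right)} = \left(81 + \left(1 + 2 \cdot 0\right)\right) + 1 = \left(81 + \left(1 + 0\right)\right) + 1 = \left(81 + 1\right) + 1 = 82 + 1 = 83$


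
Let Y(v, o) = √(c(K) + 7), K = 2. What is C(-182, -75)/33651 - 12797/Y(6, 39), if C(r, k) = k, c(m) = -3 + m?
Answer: -25/11217 - 12797*√6/6 ≈ -5224.4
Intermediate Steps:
Y(v, o) = √6 (Y(v, o) = √((-3 + 2) + 7) = √(-1 + 7) = √6)
C(-182, -75)/33651 - 12797/Y(6, 39) = -75/33651 - 12797*√6/6 = -75*1/33651 - 12797*√6/6 = -25/11217 - 12797*√6/6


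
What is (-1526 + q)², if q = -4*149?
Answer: 4502884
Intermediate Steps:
q = -596
(-1526 + q)² = (-1526 - 596)² = (-2122)² = 4502884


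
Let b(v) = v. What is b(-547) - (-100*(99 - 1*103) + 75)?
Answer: -1022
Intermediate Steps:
b(-547) - (-100*(99 - 1*103) + 75) = -547 - (-100*(99 - 1*103) + 75) = -547 - (-100*(99 - 103) + 75) = -547 - (-100*(-4) + 75) = -547 - (400 + 75) = -547 - 1*475 = -547 - 475 = -1022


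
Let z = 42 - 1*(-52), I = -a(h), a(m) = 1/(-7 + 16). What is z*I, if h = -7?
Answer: -94/9 ≈ -10.444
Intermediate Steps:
a(m) = ⅑ (a(m) = 1/9 = ⅑)
I = -⅑ (I = -1*⅑ = -⅑ ≈ -0.11111)
z = 94 (z = 42 + 52 = 94)
z*I = 94*(-⅑) = -94/9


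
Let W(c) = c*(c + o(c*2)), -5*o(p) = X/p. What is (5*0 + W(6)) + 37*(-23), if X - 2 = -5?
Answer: -8147/10 ≈ -814.70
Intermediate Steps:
X = -3 (X = 2 - 5 = -3)
o(p) = 3/(5*p) (o(p) = -(-3)/(5*p) = 3/(5*p))
W(c) = c*(c + 3/(10*c)) (W(c) = c*(c + 3/(5*((c*2)))) = c*(c + 3/(5*((2*c)))) = c*(c + 3*(1/(2*c))/5) = c*(c + 3/(10*c)))
(5*0 + W(6)) + 37*(-23) = (5*0 + (3/10 + 6**2)) + 37*(-23) = (0 + (3/10 + 36)) - 851 = (0 + 363/10) - 851 = 363/10 - 851 = -8147/10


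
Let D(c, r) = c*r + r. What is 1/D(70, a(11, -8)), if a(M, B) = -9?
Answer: -1/639 ≈ -0.0015649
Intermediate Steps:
D(c, r) = r + c*r
1/D(70, a(11, -8)) = 1/(-9*(1 + 70)) = 1/(-9*71) = 1/(-639) = -1/639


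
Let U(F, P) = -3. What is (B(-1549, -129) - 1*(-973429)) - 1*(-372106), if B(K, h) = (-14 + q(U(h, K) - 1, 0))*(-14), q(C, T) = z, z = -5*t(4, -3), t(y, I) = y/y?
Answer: 1345801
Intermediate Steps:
t(y, I) = 1
z = -5 (z = -5*1 = -5)
q(C, T) = -5
B(K, h) = 266 (B(K, h) = (-14 - 5)*(-14) = -19*(-14) = 266)
(B(-1549, -129) - 1*(-973429)) - 1*(-372106) = (266 - 1*(-973429)) - 1*(-372106) = (266 + 973429) + 372106 = 973695 + 372106 = 1345801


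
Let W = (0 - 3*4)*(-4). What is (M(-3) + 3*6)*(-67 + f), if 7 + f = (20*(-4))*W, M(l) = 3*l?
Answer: -35226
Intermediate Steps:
W = 48 (W = (0 - 12)*(-4) = -12*(-4) = 48)
f = -3847 (f = -7 + (20*(-4))*48 = -7 - 80*48 = -7 - 3840 = -3847)
(M(-3) + 3*6)*(-67 + f) = (3*(-3) + 3*6)*(-67 - 3847) = (-9 + 18)*(-3914) = 9*(-3914) = -35226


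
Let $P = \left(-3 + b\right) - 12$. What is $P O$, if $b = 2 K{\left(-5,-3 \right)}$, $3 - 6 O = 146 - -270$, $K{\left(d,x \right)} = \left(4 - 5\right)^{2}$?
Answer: $\frac{5369}{6} \approx 894.83$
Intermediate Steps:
$K{\left(d,x \right)} = 1$ ($K{\left(d,x \right)} = \left(-1\right)^{2} = 1$)
$O = - \frac{413}{6}$ ($O = \frac{1}{2} - \frac{146 - -270}{6} = \frac{1}{2} - \frac{146 + 270}{6} = \frac{1}{2} - \frac{208}{3} = - \frac{413}{6} \approx -68.833$)
$b = 2$ ($b = 2 \cdot 1 = 2$)
$P = -13$ ($P = \left(-3 + 2\right) - 12 = -1 - 12 = -13$)
$P O = \left(-13\right) \left(- \frac{413}{6}\right) = \frac{5369}{6}$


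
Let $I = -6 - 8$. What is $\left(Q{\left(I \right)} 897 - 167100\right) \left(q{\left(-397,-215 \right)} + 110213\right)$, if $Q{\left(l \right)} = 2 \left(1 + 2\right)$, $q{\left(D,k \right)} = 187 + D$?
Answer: $-17789465154$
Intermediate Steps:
$I = -14$ ($I = -6 - 8 = -14$)
$Q{\left(l \right)} = 6$ ($Q{\left(l \right)} = 2 \cdot 3 = 6$)
$\left(Q{\left(I \right)} 897 - 167100\right) \left(q{\left(-397,-215 \right)} + 110213\right) = \left(6 \cdot 897 - 167100\right) \left(\left(187 - 397\right) + 110213\right) = \left(5382 - 167100\right) \left(-210 + 110213\right) = \left(-161718\right) 110003 = -17789465154$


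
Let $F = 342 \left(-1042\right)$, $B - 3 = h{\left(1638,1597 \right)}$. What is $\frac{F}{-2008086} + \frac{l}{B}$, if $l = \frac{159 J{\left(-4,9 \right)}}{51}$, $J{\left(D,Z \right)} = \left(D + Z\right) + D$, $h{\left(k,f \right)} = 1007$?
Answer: $\frac{1037533073}{5746472770} \approx 0.18055$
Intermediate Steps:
$B = 1010$ ($B = 3 + 1007 = 1010$)
$F = -356364$
$J{\left(D,Z \right)} = Z + 2 D$
$l = \frac{53}{17}$ ($l = \frac{159 \left(9 + 2 \left(-4\right)\right)}{51} = 159 \left(9 - 8\right) \frac{1}{51} = 159 \cdot 1 \cdot \frac{1}{51} = 159 \cdot \frac{1}{51} = \frac{53}{17} \approx 3.1176$)
$\frac{F}{-2008086} + \frac{l}{B} = - \frac{356364}{-2008086} + \frac{53}{17 \cdot 1010} = \left(-356364\right) \left(- \frac{1}{2008086}\right) + \frac{53}{17} \cdot \frac{1}{1010} = \frac{59394}{334681} + \frac{53}{17170} = \frac{1037533073}{5746472770}$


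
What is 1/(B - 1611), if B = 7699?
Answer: 1/6088 ≈ 0.00016426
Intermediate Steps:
1/(B - 1611) = 1/(7699 - 1611) = 1/6088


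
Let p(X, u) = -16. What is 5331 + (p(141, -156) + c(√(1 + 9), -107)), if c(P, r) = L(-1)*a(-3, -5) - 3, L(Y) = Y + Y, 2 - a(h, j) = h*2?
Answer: 5296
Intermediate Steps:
a(h, j) = 2 - 2*h (a(h, j) = 2 - h*2 = 2 - 2*h)
L(Y) = 2*Y
c(P, r) = -19 (c(P, r) = (2*(-1))*(2 - 2*(-3)) - 3 = -2*(2 + 6) - 3 = -2*8 - 3 = -16 - 3 = -19)
5331 + (p(141, -156) + c(√(1 + 9), -107)) = 5331 + (-16 - 19) = 5331 - 35 = 5296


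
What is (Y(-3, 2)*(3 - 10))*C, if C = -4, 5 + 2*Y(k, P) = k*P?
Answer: -154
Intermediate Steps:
Y(k, P) = -5/2 + P*k/2 (Y(k, P) = -5/2 + (k*P)/2 = -5/2 + (P*k)/2 = -5/2 + P*k/2)
(Y(-3, 2)*(3 - 10))*C = ((-5/2 + (½)*2*(-3))*(3 - 10))*(-4) = ((-5/2 - 3)*(-7))*(-4) = -11/2*(-7)*(-4) = (77/2)*(-4) = -154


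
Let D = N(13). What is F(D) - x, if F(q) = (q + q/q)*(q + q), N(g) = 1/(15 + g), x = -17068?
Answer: 6690685/392 ≈ 17068.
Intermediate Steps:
D = 1/28 (D = 1/(15 + 13) = 1/28 ≈ 0.035714)
F(q) = 2*q*(1 + q) (F(q) = (q + 1)*(2*q) = (1 + q)*(2*q) = 2*q*(1 + q))
F(D) - x = 2*(1/28)*(1 + 1/28) - 1*(-17068) = 2*(1/28)*(29/28) + 17068 = 29/392 + 17068 = 6690685/392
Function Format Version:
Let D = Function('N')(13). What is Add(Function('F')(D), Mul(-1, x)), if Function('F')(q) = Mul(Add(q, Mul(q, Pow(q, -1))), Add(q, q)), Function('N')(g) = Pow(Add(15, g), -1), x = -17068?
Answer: Rational(6690685, 392) ≈ 17068.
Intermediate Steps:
D = Rational(1, 28) (D = Pow(Add(15, 13), -1) = Pow(28, -1) = Rational(1, 28) ≈ 0.035714)
Function('F')(q) = Mul(2, q, Add(1, q)) (Function('F')(q) = Mul(Add(q, 1), Mul(2, q)) = Mul(Add(1, q), Mul(2, q)) = Mul(2, q, Add(1, q)))
Add(Function('F')(D), Mul(-1, x)) = Add(Mul(2, Rational(1, 28), Add(1, Rational(1, 28))), Mul(-1, -17068)) = Add(Mul(2, Rational(1, 28), Rational(29, 28)), 17068) = Add(Rational(29, 392), 17068) = Rational(6690685, 392)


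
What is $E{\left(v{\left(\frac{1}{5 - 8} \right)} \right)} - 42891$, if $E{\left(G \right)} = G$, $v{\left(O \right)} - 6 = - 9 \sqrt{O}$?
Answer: $-42885 - 3 i \sqrt{3} \approx -42885.0 - 5.1962 i$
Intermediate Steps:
$v{\left(O \right)} = 6 - 9 \sqrt{O}$
$E{\left(v{\left(\frac{1}{5 - 8} \right)} \right)} - 42891 = \left(6 - 9 \sqrt{\frac{1}{5 - 8}}\right) - 42891 = \left(6 - 9 \sqrt{\frac{1}{-3}}\right) - 42891 = \left(6 - 9 \sqrt{- \frac{1}{3}}\right) - 42891 = \left(6 - 9 \frac{i \sqrt{3}}{3}\right) - 42891 = \left(6 - 3 i \sqrt{3}\right) - 42891 = -42885 - 3 i \sqrt{3}$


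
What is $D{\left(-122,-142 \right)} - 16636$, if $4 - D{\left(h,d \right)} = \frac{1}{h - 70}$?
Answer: $- \frac{3193343}{192} \approx -16632.0$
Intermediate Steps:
$D{\left(h,d \right)} = 4 - \frac{1}{-70 + h}$ ($D{\left(h,d \right)} = 4 - \frac{1}{h - 70} = 4 - \frac{1}{-70 + h}$)
$D{\left(-122,-142 \right)} - 16636 = \frac{-281 + 4 \left(-122\right)}{-70 - 122} - 16636 = \frac{-281 - 488}{-192} - 16636 = \left(- \frac{1}{192}\right) \left(-769\right) - 16636 = \frac{769}{192} - 16636 = - \frac{3193343}{192}$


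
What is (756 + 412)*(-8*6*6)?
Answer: -336384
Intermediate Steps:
(756 + 412)*(-8*6*6) = 1168*(-48*6) = 1168*(-288) = -336384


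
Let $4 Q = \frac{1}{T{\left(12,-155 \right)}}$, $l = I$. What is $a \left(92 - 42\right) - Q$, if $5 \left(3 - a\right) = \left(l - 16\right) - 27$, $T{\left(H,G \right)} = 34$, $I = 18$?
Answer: $\frac{54399}{136} \approx 399.99$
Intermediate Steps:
$l = 18$
$a = 8$ ($a = 3 - \frac{\left(18 - 16\right) - 27}{5} = 3 - \frac{2 - 27}{5} = 3 - -5 = 3 + 5 = 8$)
$Q = \frac{1}{136}$ ($Q = \frac{1}{4 \cdot 34} = \frac{1}{4} \cdot \frac{1}{34} = \frac{1}{136} \approx 0.0073529$)
$a \left(92 - 42\right) - Q = 8 \left(92 - 42\right) - \frac{1}{136} = 8 \cdot 50 - \frac{1}{136} = 400 - \frac{1}{136} = \frac{54399}{136}$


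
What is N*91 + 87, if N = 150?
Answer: 13737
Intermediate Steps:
N*91 + 87 = 150*91 + 87 = 13650 + 87 = 13737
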